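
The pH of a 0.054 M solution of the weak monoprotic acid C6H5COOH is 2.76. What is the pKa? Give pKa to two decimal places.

pKa = 4.24

[H+] = 10^(-2.76) = 1.74 × 10^-3 M
At equilibrium [HA] = 0.054 − 1.74 × 10^-3 = 5.23 × 10^-2 M
Ka = [H+][A-]/[HA] = (1.74 × 10^-3)² / 5.23 × 10^-2 = 5.79 × 10^-5
pKa = -log(5.79 × 10^-5) = 4.24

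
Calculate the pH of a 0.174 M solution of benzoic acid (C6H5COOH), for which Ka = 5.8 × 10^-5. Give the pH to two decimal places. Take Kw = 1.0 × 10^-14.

C6H5COOH ⇌ C6H5COO- + H+
Ka = x²/(0.174 − x) = 5.8 × 10^-5
Assume x ≪ 0.174: x ≈ √(5.8 × 10^-5 × 0.174) = 3.18 × 10^-3 M
(x/C₀ = 1.8% < 5%, so the approximation holds.)
pH = −log(3.18 × 10^-3) = 2.50

pH = 2.50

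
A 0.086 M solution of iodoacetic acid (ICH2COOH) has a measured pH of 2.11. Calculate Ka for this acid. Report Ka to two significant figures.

Ka = 7.7 × 10^-4

[H+] = 10^(-2.11) = 7.76 × 10^-3 M
At equilibrium [HA] = 0.086 − 7.76 × 10^-3 = 7.82 × 10^-2 M
Ka = [H+][A-]/[HA] = (7.76 × 10^-3)² / 7.82 × 10^-2 = 7.7 × 10^-4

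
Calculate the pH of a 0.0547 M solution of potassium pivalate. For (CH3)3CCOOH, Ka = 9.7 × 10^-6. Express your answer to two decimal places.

pH = 8.88

(CH3)3CCOO- is the conjugate base of the weak acid (CH3)3CCOOH.
Kb = Kw/Ka = 1.0×10^-14 / 9.7 × 10^-6 = 1.03 × 10^-9
From the ICE table, Kb = [OH-]²/(0.0547 − [OH-]) = 1.03 × 10^-9.
Since Kb ≪ C₀, [OH-] ≈ √(Kb·C₀) = 7.51 × 10^-6 M.
([OH-]/C₀ = 0.014% < 5%, so the approximation holds.)
pOH = −log(7.51 × 10^-6) = 5.12; pH = 14.00 − 5.12 = 8.88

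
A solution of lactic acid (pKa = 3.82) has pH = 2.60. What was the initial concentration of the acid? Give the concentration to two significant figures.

C₀ = 4.4 × 10^-2 M

[H+] = 10^(-2.60) = 2.51 × 10^-3 M = x
Ka = 10^(−3.82) = 1.51 × 10^-4
Ka = x²/(C₀ − x) ⇒ C₀ = x + x²/Ka
C₀ = 2.51 × 10^-3 + (2.51 × 10^-3)²/(1.51 × 10^-4) = 4.42 × 10^-2 M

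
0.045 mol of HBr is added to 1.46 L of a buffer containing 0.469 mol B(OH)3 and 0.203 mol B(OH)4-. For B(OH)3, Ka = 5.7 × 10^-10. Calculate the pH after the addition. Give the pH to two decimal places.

Added H+ converts B(OH)4- to B(OH)3: B(OH)3 → 0.514 mol, B(OH)4- → 0.158 mol.
pKa = −log(5.7 × 10^-10) = 9.244
pH = pKa + log(n_B(OH)4-/n_B(OH)3) = 9.244 + log(0.158/0.514) = 9.244 + (-0.512)

pH = 8.73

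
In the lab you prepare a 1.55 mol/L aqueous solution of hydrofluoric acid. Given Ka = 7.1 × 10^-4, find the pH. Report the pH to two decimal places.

pH = 1.48

HF ⇌ F- + H+
Ka = x²/(1.55 − x) = 7.1 × 10^-4
Since Ka ≪ C₀, x ≈ √(Ka·C₀) = 3.32 × 10^-2 M.
Check: 2.1% ionized — well under 5%, approximation valid.
pH = −log(3.32 × 10^-2) = 1.48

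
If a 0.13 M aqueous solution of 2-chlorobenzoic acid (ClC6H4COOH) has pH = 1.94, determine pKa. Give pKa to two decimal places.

pKa = 2.95

[H+] = 10^(-1.94) = 1.15 × 10^-2 M
At equilibrium [HA] = 0.13 − 1.15 × 10^-2 = 1.19 × 10^-1 M
Ka = [H+][A-]/[HA] = (1.15 × 10^-2)² / 1.19 × 10^-1 = 1.11 × 10^-3
pKa = -log(1.11 × 10^-3) = 2.95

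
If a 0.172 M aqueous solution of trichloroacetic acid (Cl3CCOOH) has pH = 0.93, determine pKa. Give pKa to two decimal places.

pKa = 0.60

[H+] = 10^(-0.93) = 1.17 × 10^-1 M
At equilibrium [HA] = 0.172 − 1.17 × 10^-1 = 5.50 × 10^-2 M
Ka = [H+][A-]/[HA] = (1.17 × 10^-1)² / 5.50 × 10^-2 = 2.49 × 10^-1
pKa = -log(2.49 × 10^-1) = 0.60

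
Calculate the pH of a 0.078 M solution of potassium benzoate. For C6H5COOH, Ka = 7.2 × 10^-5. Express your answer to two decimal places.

C6H5COO- is the conjugate base of the weak acid C6H5COOH.
Kb = Kw/Ka = 1.0×10^-14 / 7.2 × 10^-5 = 1.39 × 10^-10
From the ICE table, Kb = x²/(0.078 − x) = 1.39 × 10^-10.
Neglecting x in the denominator: x = √(1.39 × 10^-10 × 0.078) = 3.29 × 10^-6 M
Check: 0.0042% ionized — well under 5%, approximation valid.
pOH = 5.48, so pH = 14.00 − pOH = 8.52

pH = 8.52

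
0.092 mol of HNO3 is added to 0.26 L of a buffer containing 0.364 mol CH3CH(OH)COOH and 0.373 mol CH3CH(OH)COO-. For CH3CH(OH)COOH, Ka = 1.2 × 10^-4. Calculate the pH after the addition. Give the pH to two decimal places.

After neutralization: n(CH3CH(OH)COOH) = 0.456 mol, n(CH3CH(OH)COO-) = 0.281 mol.
pKa = −log(1.2 × 10^-4) = 3.921
Henderson–Hasselbalch with mole ratio 0.281/0.456: pH = 3.921 + (-0.210)

pH = 3.71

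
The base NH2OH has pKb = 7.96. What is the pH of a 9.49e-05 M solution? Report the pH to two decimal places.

pH = 8.01

NH2OH + H2O ⇌ NH3OH+ + OH-
Kb = 10^(−7.96) = 1.10 × 10^-8
From the ICE table, Kb = x²/(9.49e-05 − x) = 1.10 × 10^-8.
Neglecting x in the denominator: x = √(1.10 × 10^-8 × 9.49e-05) = 1.02 × 10^-6 M
pOH = 5.99, so pH = 14.00 − pOH = 8.01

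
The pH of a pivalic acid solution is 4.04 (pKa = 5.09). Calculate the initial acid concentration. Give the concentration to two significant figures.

C₀ = 1.1 × 10^-3 M

[H+] = 10^(-4.04) = 9.12 × 10^-5 M = x
Ka = 10^(−5.09) = 8.13 × 10^-6
Ka = x²/(C₀ − x) ⇒ C₀ = x + x²/Ka
C₀ = 9.12 × 10^-5 + (9.12 × 10^-5)²/(8.13 × 10^-6) = 1.11 × 10^-3 M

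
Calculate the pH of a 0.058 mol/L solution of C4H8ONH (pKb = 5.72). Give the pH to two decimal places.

C4H8ONH + H2O ⇌ C4H8ONH2+ + OH-
Kb = 10^(−5.72) = 1.91 × 10^-6
From the ICE table, Kb = [OH-]²/(0.058 − [OH-]) = 1.91 × 10^-6.
Since Kb ≪ C₀, [OH-] ≈ √(Kb·C₀) = 3.33 × 10^-4 M.
([OH-]/C₀ = 0.57% < 5%, so the approximation holds.)
pOH = 3.48, so pH = 14.00 − pOH = 10.52

pH = 10.52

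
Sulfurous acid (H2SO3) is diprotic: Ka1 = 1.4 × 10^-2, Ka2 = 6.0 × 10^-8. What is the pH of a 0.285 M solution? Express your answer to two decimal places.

pH = 1.25

Ka1 ≫ Ka2, so treat the first dissociation as the only significant source of H+.
Ka1 = x²/(0.285 − x) = 1.4 × 10^-2
Solving the quadratic: x = (−Ka1 + √(Ka1² + 4·Ka1·C₀))/2 = 5.66 × 10^-2 M
pH = −log(5.66 × 10^-2) = 1.25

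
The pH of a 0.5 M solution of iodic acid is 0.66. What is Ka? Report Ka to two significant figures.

[H+] = 10^(-0.66) = 2.19 × 10^-1 M
At equilibrium [HA] = 0.5 − 2.19 × 10^-1 = 2.81 × 10^-1 M
Ka = [H+][A-]/[HA] = (2.19 × 10^-1)² / 2.81 × 10^-1 = 1.7 × 10^-1

Ka = 1.7 × 10^-1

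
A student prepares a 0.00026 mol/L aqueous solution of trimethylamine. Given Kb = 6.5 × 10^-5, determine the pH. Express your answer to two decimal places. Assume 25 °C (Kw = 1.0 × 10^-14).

(CH3)3N + H2O ⇌ (CH3)3NH+ + OH-
From the ICE table, Kb = [OH-]²/(0.00026 − [OH-]) = 6.5 × 10^-5.
[OH-] is not negligible relative to C₀; solve [OH-]² + 6.5e-05·[OH-] − 1.69e-08 = 0.
[OH-] = (−Kb + √(Kb² + 4·Kb·C₀))/2 = 1.02 × 10^-4 M
pOH = 3.99, so pH = 14.00 − pOH = 10.01

pH = 10.01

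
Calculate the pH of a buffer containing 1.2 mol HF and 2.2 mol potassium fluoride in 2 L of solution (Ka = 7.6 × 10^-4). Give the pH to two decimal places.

pKa = −log(7.6 × 10^-4) = 3.119
Henderson–Hasselbalch: pH = pKa + log([F-]/[HF]) = 3.119 + log(2.2/1.2)
pH = 3.119 + (+0.263) = 3.38

pH = 3.38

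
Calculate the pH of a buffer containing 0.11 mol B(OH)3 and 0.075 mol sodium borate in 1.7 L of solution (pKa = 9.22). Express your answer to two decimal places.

pH = pKa + log([A⁻]/[HA]) = 9.22 + log(0.075/0.11)
pH = 9.22 + (-0.166) = 9.05

pH = 9.05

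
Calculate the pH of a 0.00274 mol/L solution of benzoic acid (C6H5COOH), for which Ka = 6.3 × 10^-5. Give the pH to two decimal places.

C6H5COOH ⇌ C6H5COO- + H+
Ka = [H+]²/(0.00274 − [H+]) = 6.3 × 10^-5
Here C₀/Ka ≈ 43.5, so the small-[H+] approximation fails. Use the quadratic:
[H+] = [−6.3e-05 + √(6.3e-05² + 6.9e-07)]/2 = 3.85 × 10^-4 M
pH = −log[H+] = −log(3.85 × 10^-4) = 3.41

pH = 3.41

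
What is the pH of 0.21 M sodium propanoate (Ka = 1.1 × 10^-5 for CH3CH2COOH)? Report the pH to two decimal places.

pH = 9.14

CH3CH2COO- is the conjugate base of the weak acid CH3CH2COOH.
Kb = Kw/Ka = 1.0×10^-14 / 1.1 × 10^-5 = 9.09 × 10^-10
From the ICE table, Kb = [OH-]²/(0.21 − [OH-]) = 9.09 × 10^-10.
Neglecting [OH-] in the denominator: [OH-] = √(9.09 × 10^-10 × 0.21) = 1.38 × 10^-5 M
([OH-]/C₀ = 0.0066% < 5%, so the approximation holds.)
pOH = 4.86, so pH = 14.00 − pOH = 9.14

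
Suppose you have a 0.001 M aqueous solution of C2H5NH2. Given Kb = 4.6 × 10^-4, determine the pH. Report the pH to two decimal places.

C2H5NH2 + H2O ⇌ C2H5NH3+ + OH-
From the ICE table, Kb = x²/(0.001 − x) = 4.6 × 10^-4.
x is not negligible relative to C₀; solve x² + 0.00046·x − 4.6e-07 = 0.
x = [−0.00046 + √(0.00046² + 1.84e-06)]/2 = 4.86 × 10^-4 M
pOH = −log(4.86 × 10^-4) = 3.31; pH = 14.00 − 3.31 = 10.69

pH = 10.69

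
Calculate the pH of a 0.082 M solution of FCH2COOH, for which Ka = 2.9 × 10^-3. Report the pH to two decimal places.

pH = 1.85

FCH2COOH ⇌ FCH2COO- + H+
Ka = x²/(0.082 − x) = 2.9 × 10^-3
x is not negligible relative to C₀; solve x² + 0.0029·x − 0.000238 = 0.
x = [−0.0029 + √(0.0029² + 0.000951)]/2 = 1.40 × 10^-2 M
pH = −log(1.40 × 10^-2) = 1.85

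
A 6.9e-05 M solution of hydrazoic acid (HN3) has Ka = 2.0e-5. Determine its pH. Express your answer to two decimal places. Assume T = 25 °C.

pH = 4.55

HN3 ⇌ N3- + H+
Ka = [H+]²/(6.9e-05 − [H+]) = 2.0 × 10^-5
[H+] is not negligible relative to C₀; solve [H+]² + 2e-05·[H+] − 1.38e-09 = 0.
[H+] = [−2e-05 + √(2e-05² + 5.52e-09)]/2 = 2.85 × 10^-5 M
pH = −log[H+] = −log(2.85 × 10^-5) = 4.55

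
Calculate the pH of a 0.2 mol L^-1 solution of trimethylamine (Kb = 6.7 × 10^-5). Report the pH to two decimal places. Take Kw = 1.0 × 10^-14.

(CH3)3N + H2O ⇌ (CH3)3NH+ + OH-
Let x = [OH-] at equilibrium. Kb = x²/(0.2 − x).
Neglecting x in the denominator: x = √(6.7 × 10^-5 × 0.2) = 3.66 × 10^-3 M
Check: 1.8% ionized — well under 5%, approximation valid.
pOH = −log(3.66 × 10^-3) = 2.44; pH = 14.00 − 2.44 = 11.56

pH = 11.56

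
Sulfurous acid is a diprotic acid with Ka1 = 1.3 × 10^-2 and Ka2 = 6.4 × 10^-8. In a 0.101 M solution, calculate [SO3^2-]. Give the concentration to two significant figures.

6.4 × 10^-8 M

First ionization gives [H+] ≈ [HSO3-] = 3.03 × 10^-2 M.
Second step: Ka2 = [H+][SO3^2-]/[HSO3-] ≈ [SO3^2-] (since [H+] ≈ [HSO3-]).
So [SO3^2-] ≈ Ka2.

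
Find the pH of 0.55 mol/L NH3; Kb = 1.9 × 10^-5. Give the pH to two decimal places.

pH = 11.51

NH3 + H2O ⇌ NH4+ + OH-
From the ICE table, Kb = x²/(0.55 − x) = 1.9 × 10^-5.
Since Kb ≪ C₀, x ≈ √(Kb·C₀) = 3.23 × 10^-3 M.
(x/C₀ = 0.59% < 5%, so the approximation holds.)
pOH = −log(3.23 × 10^-3) = 2.49; pH = 14.00 − 2.49 = 11.51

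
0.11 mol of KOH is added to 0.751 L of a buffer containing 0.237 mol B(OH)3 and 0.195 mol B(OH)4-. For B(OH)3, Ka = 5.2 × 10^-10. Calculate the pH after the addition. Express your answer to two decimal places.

pH = 9.66

OH- converts B(OH)3 to B(OH)4-: B(OH)3 → 0.127 mol, B(OH)4- → 0.305 mol.
pKa = −log(5.2 × 10^-10) = 9.284
pH = pKa + log([A⁻]/[HA]) = 9.284 + log(0.305/0.127) = 9.284 +0.380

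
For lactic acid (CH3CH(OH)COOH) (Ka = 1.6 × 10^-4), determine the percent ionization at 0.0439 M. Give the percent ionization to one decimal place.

5.9%

CH3CH(OH)COOH ⇌ CH3CH(OH)COO- + H+; let x = [H+] at equilibrium.
Solve x² + 0.00016x − 7.02e-06 = 0 → x = 2.57 × 10^-3 M
% ionization = x/C₀ × 100% = 2.57 × 10^-3/0.0439 × 100% = 5.9%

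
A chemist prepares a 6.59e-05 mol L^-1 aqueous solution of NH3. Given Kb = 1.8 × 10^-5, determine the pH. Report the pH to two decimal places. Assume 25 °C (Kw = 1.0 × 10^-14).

NH3 + H2O ⇌ NH4+ + OH-
Kb = [OH-]²/(6.59e-05 − [OH-]) = 1.8 × 10^-5
The 5% rule fails; solving [OH-]² + Kb·[OH-] − Kb·C₀ = 0 exactly:
[OH-] = (−Kb + √(Kb² + 4·Kb·C₀))/2 = 2.66 × 10^-5 M
pOH = −log(2.66 × 10^-5) = 4.58; pH = 14.00 − 4.58 = 9.42

pH = 9.42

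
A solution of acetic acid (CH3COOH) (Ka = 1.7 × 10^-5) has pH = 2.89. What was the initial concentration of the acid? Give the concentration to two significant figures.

[H+] = 10^(-2.89) = 1.29 × 10^-3 M = x
Ka = x²/(C₀ − x) ⇒ C₀ = x + x²/Ka
C₀ = 1.29 × 10^-3 + (1.29 × 10^-3)²/(1.7 × 10^-5) = 9.92 × 10^-2 M

C₀ = 9.9 × 10^-2 M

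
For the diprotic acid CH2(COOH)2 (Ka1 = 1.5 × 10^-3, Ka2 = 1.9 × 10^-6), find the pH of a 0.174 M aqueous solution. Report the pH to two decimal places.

Since Ka1 ≫ Ka2, the first ionization dominates [H+].
Ka1 = x²/(0.174 − x) = 1.5 × 10^-3
Solving the quadratic: x = (−Ka1 + √(Ka1² + 4·Ka1·C₀))/2 = 1.54 × 10^-2 M
pH = −log(1.54 × 10^-2) = 1.81

pH = 1.81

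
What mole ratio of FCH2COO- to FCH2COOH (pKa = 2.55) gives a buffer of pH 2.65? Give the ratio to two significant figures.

pH = pKa + log(r) ⇒ log(r) = 2.65 − 2.55 = +0.10
r = [FCH2COO-]/[FCH2COOH] = 10^(+0.10) = 1.26

ratio = 1.3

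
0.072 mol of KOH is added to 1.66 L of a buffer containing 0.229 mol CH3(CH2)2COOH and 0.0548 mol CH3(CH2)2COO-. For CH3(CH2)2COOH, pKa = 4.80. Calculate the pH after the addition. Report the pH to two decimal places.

OH- converts CH3(CH2)2COOH to CH3(CH2)2COO-: CH3(CH2)2COOH → 0.157 mol, CH3(CH2)2COO- → 0.127 mol.
pH = pKa + log([A⁻]/[HA]) = 4.80 + log(0.127/0.157) = 4.80 -0.092

pH = 4.71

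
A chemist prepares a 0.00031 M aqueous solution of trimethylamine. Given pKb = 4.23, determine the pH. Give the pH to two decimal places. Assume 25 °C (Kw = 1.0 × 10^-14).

pH = 10.04

(CH3)3N + H2O ⇌ (CH3)3NH+ + OH-
Kb = 10^(−4.23) = 5.89 × 10^-5
Kb = [OH-]²/(0.00031 − [OH-]) = 5.89 × 10^-5
[OH-] is not negligible relative to C₀; solve [OH-]² + 5.89e-05·[OH-] − 1.83e-08 = 0.
[OH-] = [−5.89e-05 + √(5.89e-05² + 7.3e-08)]/2 = 1.09 × 10^-4 M
pOH = 3.96, so pH = 14.00 − pOH = 10.04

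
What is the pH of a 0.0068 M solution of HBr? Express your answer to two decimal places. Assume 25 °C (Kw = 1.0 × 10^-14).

pH = 2.17

HBr is a strong acid and dissociates completely, so [H+] = 0.0068 M.
pH = -log(0.0068) = 2.17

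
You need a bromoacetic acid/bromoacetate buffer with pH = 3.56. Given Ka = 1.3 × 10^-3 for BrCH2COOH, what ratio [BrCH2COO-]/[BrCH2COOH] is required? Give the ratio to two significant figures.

pKa = -log(1.3 × 10^-3) = 2.886
pH = pKa + log(r) ⇒ log(r) = 3.56 − 2.886 = +0.674
r = [BrCH2COO-]/[BrCH2COOH] = 10^(+0.674) = 4.72

ratio = 4.7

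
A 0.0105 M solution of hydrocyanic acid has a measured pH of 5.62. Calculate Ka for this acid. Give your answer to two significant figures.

Ka = 5.5 × 10^-10

[H+] = 10^(-5.62) = 2.40 × 10^-6 M
At equilibrium [HA] = 0.0105 − 2.40 × 10^-6 = 1.05 × 10^-2 M
Ka = [H+][A-]/[HA] = (2.40 × 10^-6)² / 1.05 × 10^-2 = 5.5 × 10^-10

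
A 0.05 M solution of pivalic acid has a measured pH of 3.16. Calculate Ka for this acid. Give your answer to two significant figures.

Ka = 9.7 × 10^-6

[H+] = 10^(-3.16) = 6.92 × 10^-4 M
At equilibrium [HA] = 0.05 − 6.92 × 10^-4 = 4.93 × 10^-2 M
Ka = [H+][A-]/[HA] = (6.92 × 10^-4)² / 4.93 × 10^-2 = 9.7 × 10^-6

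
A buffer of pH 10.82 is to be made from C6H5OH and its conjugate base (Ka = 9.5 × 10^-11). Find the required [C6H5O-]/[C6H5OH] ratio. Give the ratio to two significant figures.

ratio = 6.3

pKa = -log(9.5 × 10^-11) = 10.022
pH = pKa + log(r) ⇒ log(r) = 10.82 − 10.022 = +0.798
r = [C6H5O-]/[C6H5OH] = 10^(+0.798) = 6.28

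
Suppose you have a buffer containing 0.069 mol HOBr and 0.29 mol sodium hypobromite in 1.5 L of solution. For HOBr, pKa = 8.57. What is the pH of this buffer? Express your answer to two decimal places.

pH = 9.19

Henderson–Hasselbalch: pH = pKa + log([OBr-]/[HOBr]) = 8.57 + log(0.29/0.069)
pH = 8.57 + (+0.624) = 9.19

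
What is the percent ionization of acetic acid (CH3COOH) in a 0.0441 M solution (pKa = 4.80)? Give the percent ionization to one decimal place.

CH3COOH ⇌ CH3COO- + H+; let x = [H+] at equilibrium.
Ka = 10^(−4.80) = 1.58 × 10^-5
x ≈ √(Ka·C₀) = √(1.58 × 10^-5 × 0.0441) = 8.35 × 10^-4 M
% ionization = x/C₀ × 100% = 8.35 × 10^-4/0.0441 × 100% = 1.9%

1.9%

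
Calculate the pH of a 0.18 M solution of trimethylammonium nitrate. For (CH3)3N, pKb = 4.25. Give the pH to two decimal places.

pH = 5.25

(CH3)3NH+ is the conjugate acid of the weak base (CH3)3N.
Kb = 10^(−4.25) = 5.62 × 10^-5
Ka = Kw/Kb = 1.0×10^-14 / 5.62 × 10^-5 = 1.78 × 10^-10
Let x = [H+] at equilibrium. Ka = x²/(0.18 − x).
Assume x ≪ 0.18: x ≈ √(1.78 × 10^-10 × 0.18) = 5.66 × 10^-6 M
Check: 0.0031% ionized — well under 5%, approximation valid.
pH = −log[H+] = −log(5.66 × 10^-6) = 5.25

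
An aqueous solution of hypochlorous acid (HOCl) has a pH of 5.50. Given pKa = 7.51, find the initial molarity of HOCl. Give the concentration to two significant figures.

[H+] = 10^(-5.50) = 3.16 × 10^-6 M = x
Ka = 10^(−7.51) = 3.09 × 10^-8
Ka = x²/(C₀ − x) ⇒ C₀ = x + x²/Ka
C₀ = 3.16 × 10^-6 + (3.16 × 10^-6)²/(3.09 × 10^-8) = 3.26 × 10^-4 M

C₀ = 3.3 × 10^-4 M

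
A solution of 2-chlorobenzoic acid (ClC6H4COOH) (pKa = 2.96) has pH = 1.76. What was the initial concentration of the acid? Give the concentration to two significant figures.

C₀ = 2.9 × 10^-1 M

[H+] = 10^(-1.76) = 1.74 × 10^-2 M = x
Ka = 10^(−2.96) = 1.10 × 10^-3
Ka = x²/(C₀ − x) ⇒ C₀ = x + x²/Ka
C₀ = 1.74 × 10^-2 + (1.74 × 10^-2)²/(1.10 × 10^-3) = 2.93 × 10^-1 M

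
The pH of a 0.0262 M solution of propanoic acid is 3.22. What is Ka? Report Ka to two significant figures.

[H+] = 10^(-3.22) = 6.03 × 10^-4 M
At equilibrium [HA] = 0.0262 − 6.03 × 10^-4 = 2.56 × 10^-2 M
Ka = [H+][A-]/[HA] = (6.03 × 10^-4)² / 2.56 × 10^-2 = 1.4 × 10^-5

Ka = 1.4 × 10^-5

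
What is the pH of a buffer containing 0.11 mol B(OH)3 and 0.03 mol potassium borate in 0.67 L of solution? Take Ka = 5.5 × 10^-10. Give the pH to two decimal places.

pH = 8.70

pKa = −log(5.5 × 10^-10) = 9.260
Using pH = pKa + log([base]/[acid]) with [base]/[acid] = 0.03/0.11:
pH = 9.260 + (-0.564) = 8.70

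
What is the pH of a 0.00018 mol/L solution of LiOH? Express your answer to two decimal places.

pH = 10.26

LiOH is a strong base; [OH-] = 0.00018 M.
pOH = -log(0.00018) = 3.74
pH = 14.00 - 3.74 = 10.26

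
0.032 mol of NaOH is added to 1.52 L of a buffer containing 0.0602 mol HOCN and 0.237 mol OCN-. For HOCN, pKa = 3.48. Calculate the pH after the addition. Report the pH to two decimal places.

OH- converts HOCN to OCN-: HOCN → 0.0282 mol, OCN- → 0.269 mol.
pH = pKa + log(n_OCN-/n_HOCN) = 3.48 + log(0.269/0.0282) = 3.48 + (+0.980)

pH = 4.46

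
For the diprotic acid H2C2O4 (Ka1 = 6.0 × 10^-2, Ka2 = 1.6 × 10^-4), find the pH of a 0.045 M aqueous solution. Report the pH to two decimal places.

Ka1 ≫ Ka2, so treat the first dissociation as the only significant source of H+.
Ka1 = x²/(0.045 − x) = 6.0 × 10^-2
Solving the quadratic: x = (−Ka1 + √(Ka1² + 4·Ka1·C₀))/2 = 3.00 × 10^-2 M
pH = −log(3.00 × 10^-2) = 1.52

pH = 1.52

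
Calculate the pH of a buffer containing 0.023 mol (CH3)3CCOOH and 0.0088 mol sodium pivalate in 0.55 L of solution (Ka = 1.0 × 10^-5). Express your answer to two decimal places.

pKa = −log(1.0 × 10^-5) = 5.000
Using pH = pKa + log([base]/[acid]) with [base]/[acid] = 0.0088/0.023:
pH = 5.000 + (-0.417) = 4.58

pH = 4.58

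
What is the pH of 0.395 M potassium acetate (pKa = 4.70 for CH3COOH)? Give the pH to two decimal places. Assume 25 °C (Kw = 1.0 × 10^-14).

CH3COO- is the conjugate base of the weak acid CH3COOH.
Ka = 10^(−4.70) = 2.00 × 10^-5
Kb = Kw/Ka = 1.0×10^-14 / 2.00 × 10^-5 = 5.00 × 10^-10
Let x = [OH-] at equilibrium. Kb = x²/(0.395 − x).
Neglecting x in the denominator: x = √(5.00 × 10^-10 × 0.395) = 1.41 × 10^-5 M
(x/C₀ = 0.0036% < 5%, so the approximation holds.)
pOH = 4.85, so pH = 14.00 − pOH = 9.15

pH = 9.15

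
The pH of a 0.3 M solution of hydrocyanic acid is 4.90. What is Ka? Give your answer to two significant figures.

Ka = 5.3 × 10^-10

[H+] = 10^(-4.90) = 1.26 × 10^-5 M
At equilibrium [HA] = 0.3 − 1.26 × 10^-5 = 3.00 × 10^-1 M
Ka = [H+][A-]/[HA] = (1.26 × 10^-5)² / 3.00 × 10^-1 = 5.3 × 10^-10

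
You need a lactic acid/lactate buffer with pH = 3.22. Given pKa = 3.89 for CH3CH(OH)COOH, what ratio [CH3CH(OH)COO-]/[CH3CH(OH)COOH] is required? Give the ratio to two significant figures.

pH = pKa + log(r) ⇒ log(r) = 3.22 − 3.89 = -0.67
r = [CH3CH(OH)COO-]/[CH3CH(OH)COOH] = 10^(-0.67) = 0.214

ratio = 0.21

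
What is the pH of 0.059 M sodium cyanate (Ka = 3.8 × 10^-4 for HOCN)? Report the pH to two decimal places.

OCN- is the conjugate base of the weak acid HOCN.
Kb = Kw/Ka = 1.0×10^-14 / 3.8 × 10^-4 = 2.63 × 10^-11
Kb = [OH-]²/(0.059 − [OH-]) = 2.63 × 10^-11
Neglecting [OH-] in the denominator: [OH-] = √(2.63 × 10^-11 × 0.059) = 1.25 × 10^-6 M
([OH-]/C₀ = 0.0021% < 5%, so the approximation holds.)
pOH = 5.90, so pH = 14.00 − pOH = 8.10

pH = 8.10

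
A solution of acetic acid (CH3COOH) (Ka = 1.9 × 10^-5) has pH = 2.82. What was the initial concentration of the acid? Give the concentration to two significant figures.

C₀ = 1.2 × 10^-1 M

[H+] = 10^(-2.82) = 1.51 × 10^-3 M = x
Ka = x²/(C₀ − x) ⇒ C₀ = x + x²/Ka
C₀ = 1.51 × 10^-3 + (1.51 × 10^-3)²/(1.9 × 10^-5) = 1.22 × 10^-1 M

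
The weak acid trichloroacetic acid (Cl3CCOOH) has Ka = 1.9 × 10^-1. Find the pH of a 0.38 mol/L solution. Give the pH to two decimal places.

Cl3CCOOH ⇌ Cl3CCOO- + H+
Ka = [H+]²/(0.38 − [H+]) = 1.9 × 10^-1
Here C₀/Ka ≈ 2, so the small-[H+] approximation fails. Use the quadratic:
[H+] = [−0.19 + √(0.19² + 0.289)]/2 = 1.90 × 10^-1 M
pH = −log(1.90 × 10^-1) = 0.72

pH = 0.72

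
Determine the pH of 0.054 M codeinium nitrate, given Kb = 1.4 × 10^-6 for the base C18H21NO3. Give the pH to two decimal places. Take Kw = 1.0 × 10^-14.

pH = 4.71

C18H22NO3+ is the conjugate acid of the weak base C18H21NO3.
Ka = Kw/Kb = 1.0×10^-14 / 1.4 × 10^-6 = 7.14 × 10^-9
Let x = [H+] at equilibrium. Ka = x²/(0.054 − x).
Assume x ≪ 0.054: x ≈ √(7.14 × 10^-9 × 0.054) = 1.96 × 10^-5 M
pH = −log(1.96 × 10^-5) = 4.71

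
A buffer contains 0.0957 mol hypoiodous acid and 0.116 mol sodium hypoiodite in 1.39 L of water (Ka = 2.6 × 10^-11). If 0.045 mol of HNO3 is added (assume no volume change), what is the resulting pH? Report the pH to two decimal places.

pH = 10.29

After neutralization: n(HOI) = 0.141 mol, n(OI-) = 0.071 mol.
pKa = −log(2.6 × 10^-11) = 10.585
pH = pKa + log(n_OI-/n_HOI) = 10.585 + log(0.071/0.141) = 10.585 + (-0.298)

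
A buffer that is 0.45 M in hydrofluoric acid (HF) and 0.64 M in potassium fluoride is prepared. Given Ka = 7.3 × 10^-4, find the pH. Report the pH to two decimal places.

pKa = −log(7.3 × 10^-4) = 3.137
Using pH = pKa + log([base]/[acid]) with [base]/[acid] = 0.64/0.45:
pH = 3.137 + (+0.153) = 3.29

pH = 3.29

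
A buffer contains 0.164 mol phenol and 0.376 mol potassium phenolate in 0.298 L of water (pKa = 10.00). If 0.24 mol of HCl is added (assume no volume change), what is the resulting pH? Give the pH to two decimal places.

pH = 9.53

After neutralization: n(C6H5OH) = 0.404 mol, n(C6H5O-) = 0.136 mol.
pH = pKa + log(n_C6H5O-/n_C6H5OH) = 10.00 + log(0.136/0.404) = 10.00 + (-0.473)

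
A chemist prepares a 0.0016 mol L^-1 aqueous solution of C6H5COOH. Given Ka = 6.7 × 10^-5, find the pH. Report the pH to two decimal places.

pH = 3.53

C6H5COOH ⇌ C6H5COO- + H+
From the ICE table, Ka = [H+]²/(0.0016 − [H+]) = 6.7 × 10^-5.
The 5% rule fails; solving [H+]² + Ka·[H+] − Ka·C₀ = 0 exactly:
[H+] = (−Ka + √(Ka² + 4·Ka·C₀))/2 = 2.96 × 10^-4 M
pH = −log[H+] = −log(2.96 × 10^-4) = 3.53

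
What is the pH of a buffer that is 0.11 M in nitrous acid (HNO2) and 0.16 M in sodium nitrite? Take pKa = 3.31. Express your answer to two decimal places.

Using pH = pKa + log([base]/[acid]) with [base]/[acid] = 0.16/0.11:
pH = 3.31 + (+0.163) = 3.47

pH = 3.47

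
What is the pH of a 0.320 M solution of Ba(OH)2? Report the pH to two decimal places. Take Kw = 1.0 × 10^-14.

Ba(OH)2 is a strong base (each formula unit releases 2 OH-); [OH-] = 0.64 M.
pOH = -log(0.64) = 0.19
pH = 14.00 - 0.19 = 13.81

pH = 13.81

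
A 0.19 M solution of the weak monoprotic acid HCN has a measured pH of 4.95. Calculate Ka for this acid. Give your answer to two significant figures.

[H+] = 10^(-4.95) = 1.12 × 10^-5 M
At equilibrium [HA] = 0.19 − 1.12 × 10^-5 = 1.90 × 10^-1 M
Ka = [H+][A-]/[HA] = (1.12 × 10^-5)² / 1.90 × 10^-1 = 6.6 × 10^-10

Ka = 6.6 × 10^-10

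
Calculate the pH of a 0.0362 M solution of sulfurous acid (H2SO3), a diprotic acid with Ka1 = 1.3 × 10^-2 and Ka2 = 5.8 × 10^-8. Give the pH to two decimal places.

Ka1 ≫ Ka2, so treat the first dissociation as the only significant source of H+.
Ka1 = x²/(0.0362 − x) = 1.3 × 10^-2
Solving the quadratic: x = (−Ka1 + √(Ka1² + 4·Ka1·C₀))/2 = 1.61 × 10^-2 M
pH = −log(1.61 × 10^-2) = 1.79

pH = 1.79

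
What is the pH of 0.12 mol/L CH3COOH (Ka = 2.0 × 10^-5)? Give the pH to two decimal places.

pH = 2.81

CH3COOH ⇌ CH3COO- + H+
From the ICE table, Ka = [H+]²/(0.12 − [H+]) = 2.0 × 10^-5.
Since Ka ≪ C₀, [H+] ≈ √(Ka·C₀) = 1.55 × 10^-3 M.
([H+]/C₀ = 1.3% < 5%, so the approximation holds.)
pH = −log(1.55 × 10^-3) = 2.81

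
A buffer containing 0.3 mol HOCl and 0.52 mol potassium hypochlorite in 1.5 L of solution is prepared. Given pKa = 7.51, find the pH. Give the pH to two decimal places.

pH = 7.75

Using pH = pKa + log([base]/[acid]) with [base]/[acid] = 0.52/0.3:
pH = 7.51 + (+0.239) = 7.75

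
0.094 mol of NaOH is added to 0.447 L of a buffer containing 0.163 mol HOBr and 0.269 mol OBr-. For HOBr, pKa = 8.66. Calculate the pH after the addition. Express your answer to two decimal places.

OH- converts HOBr to OBr-: HOBr → 0.069 mol, OBr- → 0.363 mol.
pH = pKa + log(n_OBr-/n_HOBr) = 8.66 + log(0.363/0.069) = 8.66 + (+0.721)

pH = 9.38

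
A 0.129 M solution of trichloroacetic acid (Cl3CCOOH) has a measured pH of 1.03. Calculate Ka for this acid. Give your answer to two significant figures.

Ka = 2.4 × 10^-1

[H+] = 10^(-1.03) = 9.33 × 10^-2 M
At equilibrium [HA] = 0.129 − 9.33 × 10^-2 = 3.57 × 10^-2 M
Ka = [H+][A-]/[HA] = (9.33 × 10^-2)² / 3.57 × 10^-2 = 2.4 × 10^-1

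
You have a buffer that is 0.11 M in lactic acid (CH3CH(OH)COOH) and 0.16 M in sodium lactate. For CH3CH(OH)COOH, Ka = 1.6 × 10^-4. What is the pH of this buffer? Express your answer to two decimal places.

pH = 3.96

pKa = −log(1.6 × 10^-4) = 3.796
Using pH = pKa + log([base]/[acid]) with [base]/[acid] = 0.16/0.11:
pH = 3.796 + (+0.163) = 3.96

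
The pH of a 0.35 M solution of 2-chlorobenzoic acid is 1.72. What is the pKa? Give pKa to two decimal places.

pKa = 2.96

[H+] = 10^(-1.72) = 1.91 × 10^-2 M
At equilibrium [HA] = 0.35 − 1.91 × 10^-2 = 3.31 × 10^-1 M
Ka = [H+][A-]/[HA] = (1.91 × 10^-2)² / 3.31 × 10^-1 = 1.10 × 10^-3
pKa = -log(1.10 × 10^-3) = 2.96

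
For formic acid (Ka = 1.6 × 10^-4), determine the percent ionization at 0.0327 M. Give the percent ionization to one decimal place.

HCOOH ⇌ HCOO- + H+; let x = [H+] at equilibrium.
Ka = x²/(C₀ − x); solving the quadratic gives x = 2.21 × 10^-3 M.
Fraction ionized = 2.21 × 10^-3 / 0.0327 = 0.0676 → 6.8%

6.8%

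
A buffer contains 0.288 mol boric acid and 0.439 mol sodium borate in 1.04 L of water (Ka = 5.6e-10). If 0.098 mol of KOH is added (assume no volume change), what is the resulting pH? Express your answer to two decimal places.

pH = 9.70

OH- converts B(OH)3 to B(OH)4-: B(OH)3 → 0.19 mol, B(OH)4- → 0.537 mol.
pKa = −log(5.6 × 10^-10) = 9.252
pH = pKa + log([A⁻]/[HA]) = 9.252 + log(0.537/0.19) = 9.252 +0.451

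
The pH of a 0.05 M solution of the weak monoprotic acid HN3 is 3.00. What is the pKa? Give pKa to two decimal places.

[H+] = 10^(-3.00) = 1.00 × 10^-3 M
At equilibrium [HA] = 0.05 − 1.00 × 10^-3 = 4.90 × 10^-2 M
Ka = [H+][A-]/[HA] = (1.00 × 10^-3)² / 4.90 × 10^-2 = 2.04 × 10^-5
pKa = -log(2.04 × 10^-5) = 4.69

pKa = 4.69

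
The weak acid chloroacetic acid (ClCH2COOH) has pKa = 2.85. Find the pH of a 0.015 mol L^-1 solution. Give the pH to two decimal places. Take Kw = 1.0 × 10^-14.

pH = 2.40

ClCH2COOH ⇌ ClCH2COO- + H+
Ka = 10^(−2.85) = 1.41 × 10^-3
From the ICE table, Ka = x²/(0.015 − x) = 1.41 × 10^-3.
x is not negligible relative to C₀; solve x² + 0.00141·x − 2.11e-05 = 0.
x = [−0.00141 + √(0.00141² + 8.46e-05)]/2 = 3.95 × 10^-3 M
pH = −log[H+] = −log(3.95 × 10^-3) = 2.40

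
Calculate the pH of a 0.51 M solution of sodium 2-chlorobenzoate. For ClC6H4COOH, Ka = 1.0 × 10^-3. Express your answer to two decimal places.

ClC6H4COO- is the conjugate base of the weak acid ClC6H4COOH.
Kb = Kw/Ka = 1.0×10^-14 / 1.0 × 10^-3 = 1.00 × 10^-11
From the ICE table, Kb = [OH-]²/(0.51 − [OH-]) = 1.00 × 10^-11.
Neglecting [OH-] in the denominator: [OH-] = √(1.00 × 10^-11 × 0.51) = 2.26 × 10^-6 M
([OH-]/C₀ = 0.00044% < 5%, so the approximation holds.)
pOH = 5.65, so pH = 14.00 − pOH = 8.35

pH = 8.35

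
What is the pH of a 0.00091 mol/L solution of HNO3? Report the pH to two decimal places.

pH = 3.04

HNO3 is a strong acid and dissociates completely, so [H+] = 0.00091 M.
pH = -log(0.00091) = 3.04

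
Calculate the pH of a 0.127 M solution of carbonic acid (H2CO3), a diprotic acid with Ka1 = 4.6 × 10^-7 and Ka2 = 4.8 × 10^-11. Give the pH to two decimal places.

Since Ka1 ≫ Ka2, the first ionization dominates [H+].
Ka1 = x²/(0.127 − x) = 4.6 × 10^-7
x ≈ √(4.6 × 10^-7 × 0.127) = 2.42 × 10^-4 M
pH = −log(2.42 × 10^-4) = 3.62

pH = 3.62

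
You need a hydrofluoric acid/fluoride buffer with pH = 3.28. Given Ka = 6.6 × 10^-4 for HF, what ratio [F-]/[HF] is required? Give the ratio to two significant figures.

ratio = 1.3

pKa = -log(6.6 × 10^-4) = 3.180
pH = pKa + log(r) ⇒ log(r) = 3.28 − 3.180 = +0.100
r = [F-]/[HF] = 10^(+0.100) = 1.26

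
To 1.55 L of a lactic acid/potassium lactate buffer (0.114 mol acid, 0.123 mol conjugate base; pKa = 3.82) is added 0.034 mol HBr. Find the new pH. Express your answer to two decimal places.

After neutralization: n(CH3CH(OH)COOH) = 0.148 mol, n(CH3CH(OH)COO-) = 0.089 mol.
Henderson–Hasselbalch with mole ratio 0.089/0.148: pH = 3.82 + (-0.221)

pH = 3.60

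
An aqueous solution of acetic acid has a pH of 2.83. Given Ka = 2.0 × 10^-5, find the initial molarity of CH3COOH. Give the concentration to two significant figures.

C₀ = 1.1 × 10^-1 M

[H+] = 10^(-2.83) = 1.48 × 10^-3 M = x
Ka = x²/(C₀ − x) ⇒ C₀ = x + x²/Ka
C₀ = 1.48 × 10^-3 + (1.48 × 10^-3)²/(2.0 × 10^-5) = 1.11 × 10^-1 M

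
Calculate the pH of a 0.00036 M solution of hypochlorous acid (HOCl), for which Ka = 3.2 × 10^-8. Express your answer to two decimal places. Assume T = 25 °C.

pH = 5.47

HOCl ⇌ OCl- + H+
Let x = [H+] at equilibrium. Ka = x²/(0.00036 − x).
Assume x ≪ 0.00036: x ≈ √(3.2 × 10^-8 × 0.00036) = 3.39 × 10^-6 M
(x/C₀ = 0.94% < 5%, so the approximation holds.)
pH = −log[H+] = −log(3.39 × 10^-6) = 5.47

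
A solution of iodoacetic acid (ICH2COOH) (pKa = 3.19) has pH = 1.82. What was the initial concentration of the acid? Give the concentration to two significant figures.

[H+] = 10^(-1.82) = 1.51 × 10^-2 M = x
Ka = 10^(−3.19) = 6.46 × 10^-4
Ka = x²/(C₀ − x) ⇒ C₀ = x + x²/Ka
C₀ = 1.51 × 10^-2 + (1.51 × 10^-2)²/(6.46 × 10^-4) = 3.68 × 10^-1 M

C₀ = 3.7 × 10^-1 M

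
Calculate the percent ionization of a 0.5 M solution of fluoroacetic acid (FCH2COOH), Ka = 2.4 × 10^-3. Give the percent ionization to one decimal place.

6.7%

FCH2COOH ⇌ FCH2COO- + H+; let x = [H+] at equilibrium.
Ka = x²/(C₀ − x); solving the quadratic gives x = 3.35 × 10^-2 M.
% ionization = x/C₀ × 100% = 3.35 × 10^-2/0.5 × 100% = 6.7%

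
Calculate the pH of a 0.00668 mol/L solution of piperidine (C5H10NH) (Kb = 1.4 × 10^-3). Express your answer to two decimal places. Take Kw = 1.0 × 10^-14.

pH = 11.39

C5H10NH + H2O ⇌ C5H10NH2+ + OH-
From the ICE table, Kb = x²/(0.00668 − x) = 1.4 × 10^-3.
x is not negligible relative to C₀; solve x² + 0.0014·x − 9.35e-06 = 0.
x = (−Kb + √(Kb² + 4·Kb·C₀))/2 = 2.44 × 10^-3 M
pOH = 2.61, so pH = 14.00 − pOH = 11.39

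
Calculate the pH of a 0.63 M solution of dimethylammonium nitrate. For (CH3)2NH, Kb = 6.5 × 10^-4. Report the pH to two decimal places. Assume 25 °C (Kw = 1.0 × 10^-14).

(CH3)2NH2+ is the conjugate acid of the weak base (CH3)2NH.
Ka = Kw/Kb = 1.0×10^-14 / 6.5 × 10^-4 = 1.54 × 10^-11
Let x = [H+] at equilibrium. Ka = x²/(0.63 − x).
Neglecting x in the denominator: x = √(1.54 × 10^-11 × 0.63) = 3.11 × 10^-6 M
pH = −log[H+] = −log(3.11 × 10^-6) = 5.51

pH = 5.51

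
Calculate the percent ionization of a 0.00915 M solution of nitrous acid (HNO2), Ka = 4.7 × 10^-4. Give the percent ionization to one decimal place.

20.2%

HNO2 ⇌ NO2- + H+; let x = [H+] at equilibrium.
Solve x² + 0.00047x − 4.3e-06 = 0 → x = 1.85 × 10^-3 M
Fraction ionized = 1.85 × 10^-3 / 0.00915 = 0.2022 → 20.2%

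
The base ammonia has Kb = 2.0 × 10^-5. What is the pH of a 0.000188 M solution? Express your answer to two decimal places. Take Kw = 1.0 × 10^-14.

pH = 9.72

NH3 + H2O ⇌ NH4+ + OH-
From the ICE table, Kb = [OH-]²/(0.000188 − [OH-]) = 2.0 × 10^-5.
[OH-] is not negligible relative to C₀; solve [OH-]² + 2e-05·[OH-] − 3.76e-09 = 0.
[OH-] = [−2e-05 + √(2e-05² + 1.5e-08)]/2 = 5.21 × 10^-5 M
pOH = −log(5.21 × 10^-5) = 4.28; pH = 14.00 − 4.28 = 9.72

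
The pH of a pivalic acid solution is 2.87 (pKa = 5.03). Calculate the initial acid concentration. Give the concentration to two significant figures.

[H+] = 10^(-2.87) = 1.35 × 10^-3 M = x
Ka = 10^(−5.03) = 9.33 × 10^-6
Ka = x²/(C₀ − x) ⇒ C₀ = x + x²/Ka
C₀ = 1.35 × 10^-3 + (1.35 × 10^-3)²/(9.33 × 10^-6) = 1.97 × 10^-1 M

C₀ = 2.0 × 10^-1 M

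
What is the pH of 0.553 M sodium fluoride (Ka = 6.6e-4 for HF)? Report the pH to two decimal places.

F- is the conjugate base of the weak acid HF.
Kb = Kw/Ka = 1.0×10^-14 / 6.6 × 10^-4 = 1.52 × 10^-11
From the ICE table, Kb = [OH-]²/(0.553 − [OH-]) = 1.52 × 10^-11.
Assume [OH-] ≪ 0.553: [OH-] ≈ √(1.52 × 10^-11 × 0.553) = 2.90 × 10^-6 M
pOH = −log(2.90 × 10^-6) = 5.54; pH = 14.00 − 5.54 = 8.46

pH = 8.46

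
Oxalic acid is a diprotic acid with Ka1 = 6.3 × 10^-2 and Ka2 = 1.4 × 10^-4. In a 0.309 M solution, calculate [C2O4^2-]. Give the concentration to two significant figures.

1.4 × 10^-4 M

First ionization gives [H+] ≈ [HC2O4-] = 1.12 × 10^-1 M.
Second step: Ka2 = [H+][C2O4^2-]/[HC2O4-] ≈ [C2O4^2-] (since [H+] ≈ [HC2O4-]).
So [C2O4^2-] ≈ Ka2.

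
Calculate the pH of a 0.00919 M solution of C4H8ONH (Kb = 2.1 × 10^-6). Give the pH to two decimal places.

C4H8ONH + H2O ⇌ C4H8ONH2+ + OH-
Kb = [OH-]²/(0.00919 − [OH-]) = 2.1 × 10^-6
Since Kb ≪ C₀, [OH-] ≈ √(Kb·C₀) = 1.39 × 10^-4 M.
([OH-]/C₀ = 1.5% < 5%, so the approximation holds.)
pOH = 3.86, so pH = 14.00 − pOH = 10.14

pH = 10.14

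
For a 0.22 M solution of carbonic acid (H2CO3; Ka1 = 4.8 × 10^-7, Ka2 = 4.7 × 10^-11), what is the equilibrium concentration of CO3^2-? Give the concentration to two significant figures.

First ionization gives [H+] ≈ [HCO3-] = 3.25 × 10^-4 M.
Second step: Ka2 = [H+][CO3^2-]/[HCO3-] ≈ [CO3^2-] (since [H+] ≈ [HCO3-]).
So [CO3^2-] ≈ Ka2.

4.7 × 10^-11 M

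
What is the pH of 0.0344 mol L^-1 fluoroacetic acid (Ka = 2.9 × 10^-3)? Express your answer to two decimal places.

FCH2COOH ⇌ FCH2COO- + H+
Let x = [H+] at equilibrium. Ka = x²/(0.0344 − x).
Here C₀/Ka ≈ 11.9, so the small-x approximation fails. Use the quadratic:
x = [−0.0029 + √(0.0029² + 0.000399)]/2 = 8.64 × 10^-3 M
pH = −log(8.64 × 10^-3) = 2.06

pH = 2.06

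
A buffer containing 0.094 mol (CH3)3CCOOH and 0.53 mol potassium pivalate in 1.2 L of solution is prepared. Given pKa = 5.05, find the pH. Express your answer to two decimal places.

pH = 5.80

Henderson–Hasselbalch: pH = pKa + log([(CH3)3CCOO-]/[(CH3)3CCOOH]) = 5.05 + log(0.53/0.094)
pH = 5.05 + (+0.751) = 5.80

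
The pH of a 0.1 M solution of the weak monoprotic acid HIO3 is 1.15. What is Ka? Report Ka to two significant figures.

Ka = 1.7 × 10^-1

[H+] = 10^(-1.15) = 7.08 × 10^-2 M
At equilibrium [HA] = 0.1 − 7.08 × 10^-2 = 2.92 × 10^-2 M
Ka = [H+][A-]/[HA] = (7.08 × 10^-2)² / 2.92 × 10^-2 = 1.7 × 10^-1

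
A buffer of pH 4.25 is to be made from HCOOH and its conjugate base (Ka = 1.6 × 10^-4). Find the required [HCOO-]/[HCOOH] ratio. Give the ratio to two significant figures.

pKa = -log(1.6 × 10^-4) = 3.796
pH = pKa + log(r) ⇒ log(r) = 4.25 − 3.796 = +0.454
r = [HCOO-]/[HCOOH] = 10^(+0.454) = 2.84

ratio = 2.8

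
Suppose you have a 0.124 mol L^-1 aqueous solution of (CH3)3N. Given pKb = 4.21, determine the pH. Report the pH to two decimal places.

pH = 11.44

(CH3)3N + H2O ⇌ (CH3)3NH+ + OH-
Kb = 10^(−4.21) = 6.17 × 10^-5
From the ICE table, Kb = [OH-]²/(0.124 − [OH-]) = 6.17 × 10^-5.
Neglecting [OH-] in the denominator: [OH-] = √(6.17 × 10^-5 × 0.124) = 2.77 × 10^-3 M
Check: 2.2% ionized — well under 5%, approximation valid.
pOH = 2.56, so pH = 14.00 − pOH = 11.44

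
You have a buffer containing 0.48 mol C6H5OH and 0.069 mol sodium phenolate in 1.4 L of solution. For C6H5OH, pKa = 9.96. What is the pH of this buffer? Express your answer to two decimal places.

pH = pKa + log([A⁻]/[HA]) = 9.96 + log(0.069/0.48)
pH = 9.96 + (-0.842) = 9.12

pH = 9.12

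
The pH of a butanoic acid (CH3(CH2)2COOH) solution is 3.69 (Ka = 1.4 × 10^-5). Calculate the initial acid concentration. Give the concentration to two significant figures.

[H+] = 10^(-3.69) = 2.04 × 10^-4 M = x
Ka = x²/(C₀ − x) ⇒ C₀ = x + x²/Ka
C₀ = 2.04 × 10^-4 + (2.04 × 10^-4)²/(1.4 × 10^-5) = 3.18 × 10^-3 M

C₀ = 3.2 × 10^-3 M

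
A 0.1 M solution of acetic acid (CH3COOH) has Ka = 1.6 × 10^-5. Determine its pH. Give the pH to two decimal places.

pH = 2.90

CH3COOH ⇌ CH3COO- + H+
From the ICE table, Ka = x²/(0.1 − x) = 1.6 × 10^-5.
Neglecting x in the denominator: x = √(1.6 × 10^-5 × 0.1) = 1.26 × 10^-3 M
(x/C₀ = 1.3% < 5%, so the approximation holds.)
pH = −log(1.26 × 10^-3) = 2.90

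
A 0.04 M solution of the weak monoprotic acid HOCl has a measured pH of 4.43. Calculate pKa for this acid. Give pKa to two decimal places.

pKa = 7.46

[H+] = 10^(-4.43) = 3.72 × 10^-5 M
At equilibrium [HA] = 0.04 − 3.72 × 10^-5 = 4.00 × 10^-2 M
Ka = [H+][A-]/[HA] = (3.72 × 10^-5)² / 4.00 × 10^-2 = 3.46 × 10^-8
pKa = -log(3.46 × 10^-8) = 7.46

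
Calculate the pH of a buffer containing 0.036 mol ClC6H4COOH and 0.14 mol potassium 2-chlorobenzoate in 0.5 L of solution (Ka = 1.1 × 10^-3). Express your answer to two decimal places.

pH = 3.55

pKa = −log(1.1 × 10^-3) = 2.959
Using pH = pKa + log([base]/[acid]) with [base]/[acid] = 0.14/0.036:
pH = 2.959 + (+0.590) = 3.55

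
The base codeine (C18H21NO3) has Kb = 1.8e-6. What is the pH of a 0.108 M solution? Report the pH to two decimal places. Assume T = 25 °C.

C18H21NO3 + H2O ⇌ C18H22NO3+ + OH-
Let x = [OH-] at equilibrium. Kb = x²/(0.108 − x).
Since Kb ≪ C₀, x ≈ √(Kb·C₀) = 4.41 × 10^-4 M.
(x/C₀ = 0.41% < 5%, so the approximation holds.)
pOH = −log(4.41 × 10^-4) = 3.36; pH = 14.00 − 3.36 = 10.64

pH = 10.64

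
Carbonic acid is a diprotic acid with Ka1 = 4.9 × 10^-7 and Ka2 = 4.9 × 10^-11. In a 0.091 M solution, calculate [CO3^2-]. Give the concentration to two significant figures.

4.9 × 10^-11 M

First ionization gives [H+] ≈ [HCO3-] = 2.11 × 10^-4 M.
Second step: Ka2 = [H+][CO3^2-]/[HCO3-] ≈ [CO3^2-] (since [H+] ≈ [HCO3-]).
So [CO3^2-] ≈ Ka2.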